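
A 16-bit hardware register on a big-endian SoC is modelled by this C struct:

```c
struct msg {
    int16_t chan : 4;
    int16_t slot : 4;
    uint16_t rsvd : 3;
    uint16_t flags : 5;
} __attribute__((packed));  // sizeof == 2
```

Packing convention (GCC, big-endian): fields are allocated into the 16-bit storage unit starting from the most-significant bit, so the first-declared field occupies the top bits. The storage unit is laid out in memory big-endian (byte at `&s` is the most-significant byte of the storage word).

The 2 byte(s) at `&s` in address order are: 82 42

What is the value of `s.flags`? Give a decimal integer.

[0]=0x82 [1]=0x42 (big-endian) → word 0x8242
chan [12+:4] = (word>>12) & 0xf = 8
slot [8+:4] = (word>>8) & 0xf = 2
rsvd [5+:3] = (word>>5) & 0x7 = 2
flags [0+:5] = (word>>0) & 0x1f = 2  ←

2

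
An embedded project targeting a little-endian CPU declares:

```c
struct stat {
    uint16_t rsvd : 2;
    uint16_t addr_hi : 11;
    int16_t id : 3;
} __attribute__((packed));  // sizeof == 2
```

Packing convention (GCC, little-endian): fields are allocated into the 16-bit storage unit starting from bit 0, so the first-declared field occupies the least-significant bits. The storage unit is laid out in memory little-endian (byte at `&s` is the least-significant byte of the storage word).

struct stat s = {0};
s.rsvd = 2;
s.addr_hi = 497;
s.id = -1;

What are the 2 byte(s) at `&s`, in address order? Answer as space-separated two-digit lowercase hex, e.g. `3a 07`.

c6 e7

rsvd (2b) val=2 bits=0x2 at bit 0: 0x0002
addr_hi (11b) val=497 bits=0x1f1 at bit 2: 0x07c6
id (3b) val=-1 bits=0x7 at bit 13: 0xe7c6
word = 0xe7c6 → little-endian bytes:
  [0]=0xc6  [1]=0xe7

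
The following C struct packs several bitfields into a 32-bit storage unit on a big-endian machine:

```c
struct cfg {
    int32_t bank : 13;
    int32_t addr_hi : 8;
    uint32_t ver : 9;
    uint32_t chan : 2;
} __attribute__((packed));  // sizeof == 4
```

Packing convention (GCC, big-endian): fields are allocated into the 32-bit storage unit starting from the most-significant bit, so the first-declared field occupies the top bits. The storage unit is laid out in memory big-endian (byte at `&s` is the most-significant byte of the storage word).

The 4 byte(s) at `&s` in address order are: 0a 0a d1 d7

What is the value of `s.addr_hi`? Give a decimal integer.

90

[0]=0x0a [1]=0x0a [2]=0xd1 [3]=0xd7 (big-endian) → word 0x0a0ad1d7
bank:13 @ bit 19 → (0x0a0ad1d7>>19)&0x1fff = 0x141
addr_hi:8 @ bit 11 → (0x0a0ad1d7>>11)&0xff = 0x5a  ←
ver:9 @ bit 2 → (0x0a0ad1d7>>2)&0x1ff = 0x75
chan:2 @ bit 0 → (0x0a0ad1d7>>0)&0x3 = 0x3
addr_hi signed 8b, MSB=0: value = 90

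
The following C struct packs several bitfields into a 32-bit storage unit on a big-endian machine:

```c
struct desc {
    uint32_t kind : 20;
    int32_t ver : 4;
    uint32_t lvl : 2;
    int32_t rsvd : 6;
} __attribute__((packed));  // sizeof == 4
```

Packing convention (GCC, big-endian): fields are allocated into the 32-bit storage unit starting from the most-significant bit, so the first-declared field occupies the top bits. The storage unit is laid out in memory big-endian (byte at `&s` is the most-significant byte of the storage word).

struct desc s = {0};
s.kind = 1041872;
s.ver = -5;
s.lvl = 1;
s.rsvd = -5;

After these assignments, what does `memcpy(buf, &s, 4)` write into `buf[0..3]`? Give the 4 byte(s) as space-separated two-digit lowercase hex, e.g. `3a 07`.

fe 5d 0b 7b

kind:20 = 1041872 → 0xfe5d0 << 12 → word 0xfe5d0000
ver:4 = -5 → 0xb << 8 → word 0xfe5d0b00
lvl:2 = 1 → 0x1 << 6 → word 0xfe5d0b40
rsvd:6 = -5 → 0x3b << 0 → word 0xfe5d0b7b
word = 0xfe5d0b7b → big-endian bytes:
  [0]=0xfe  [1]=0x5d  [2]=0x0b  [3]=0x7b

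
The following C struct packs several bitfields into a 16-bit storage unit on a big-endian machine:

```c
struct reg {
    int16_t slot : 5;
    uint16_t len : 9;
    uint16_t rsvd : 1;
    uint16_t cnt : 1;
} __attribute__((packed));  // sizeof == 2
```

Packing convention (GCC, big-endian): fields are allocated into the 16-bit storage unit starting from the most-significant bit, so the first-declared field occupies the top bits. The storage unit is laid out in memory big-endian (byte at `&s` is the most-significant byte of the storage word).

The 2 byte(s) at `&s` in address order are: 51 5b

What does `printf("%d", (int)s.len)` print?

86

[0]=0x51 [1]=0x5b (big-endian) → word 0x515b
slot [11+:5] = (word>>11) & 0x1f = 10
len [2+:9] = (word>>2) & 0x1ff = 86  ←
rsvd [1+:1] = (word>>1) & 0x1 = 1
cnt [0+:1] = (word>>0) & 0x1 = 1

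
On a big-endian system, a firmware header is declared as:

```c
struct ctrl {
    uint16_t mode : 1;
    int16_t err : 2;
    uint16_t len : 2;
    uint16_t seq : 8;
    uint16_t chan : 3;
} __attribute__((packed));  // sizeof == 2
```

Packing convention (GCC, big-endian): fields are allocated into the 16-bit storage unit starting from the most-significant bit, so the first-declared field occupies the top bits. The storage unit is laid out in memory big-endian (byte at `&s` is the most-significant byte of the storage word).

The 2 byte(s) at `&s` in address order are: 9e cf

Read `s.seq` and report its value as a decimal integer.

[0]=0x9e [1]=0xcf (big-endian) → word 0x9ecf
mode:1 @ bit 15 → (0x9ecf>>15)&0x1 = 0x1
err:2 @ bit 13 → (0x9ecf>>13)&0x3 = 0x0
len:2 @ bit 11 → (0x9ecf>>11)&0x3 = 0x3
seq:8 @ bit 3 → (0x9ecf>>3)&0xff = 0xd9  ←
chan:3 @ bit 0 → (0x9ecf>>0)&0x7 = 0x7

217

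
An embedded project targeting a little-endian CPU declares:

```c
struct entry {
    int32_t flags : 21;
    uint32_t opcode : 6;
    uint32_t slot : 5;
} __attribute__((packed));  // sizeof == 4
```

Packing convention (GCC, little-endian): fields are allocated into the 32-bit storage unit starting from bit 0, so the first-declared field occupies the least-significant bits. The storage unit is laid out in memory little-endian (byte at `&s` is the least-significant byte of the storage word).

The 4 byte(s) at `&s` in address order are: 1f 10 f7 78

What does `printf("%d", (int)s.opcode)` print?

7

[0]=0x1f [1]=0x10 [2]=0xf7 [3]=0x78 (little-endian) → word 0x78f7101f
flags:21 @ bit 0 → (0x78f7101f>>0)&0x1fffff = 0x17101f
opcode:6 @ bit 21 → (0x78f7101f>>21)&0x3f = 0x7  ←
slot:5 @ bit 27 → (0x78f7101f>>27)&0x1f = 0xf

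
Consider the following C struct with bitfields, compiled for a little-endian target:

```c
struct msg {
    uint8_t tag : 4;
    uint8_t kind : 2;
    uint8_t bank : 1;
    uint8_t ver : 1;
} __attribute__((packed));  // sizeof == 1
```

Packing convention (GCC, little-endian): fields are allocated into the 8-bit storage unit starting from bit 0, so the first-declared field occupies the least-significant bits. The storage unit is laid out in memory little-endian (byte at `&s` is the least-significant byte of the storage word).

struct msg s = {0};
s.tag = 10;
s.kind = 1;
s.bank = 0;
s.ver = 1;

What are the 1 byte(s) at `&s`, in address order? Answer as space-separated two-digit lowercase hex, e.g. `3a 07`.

tag (4b) val=10 bits=0xa at bit 0: 0x0a
kind (2b) val=1 bits=0x1 at bit 4: 0x1a
bank (1b) val=0 bits=0x0 at bit 6: 0x1a
ver (1b) val=1 bits=0x1 at bit 7: 0x9a
word = 0x9a → little-endian bytes:
  [0]=0x9a

9a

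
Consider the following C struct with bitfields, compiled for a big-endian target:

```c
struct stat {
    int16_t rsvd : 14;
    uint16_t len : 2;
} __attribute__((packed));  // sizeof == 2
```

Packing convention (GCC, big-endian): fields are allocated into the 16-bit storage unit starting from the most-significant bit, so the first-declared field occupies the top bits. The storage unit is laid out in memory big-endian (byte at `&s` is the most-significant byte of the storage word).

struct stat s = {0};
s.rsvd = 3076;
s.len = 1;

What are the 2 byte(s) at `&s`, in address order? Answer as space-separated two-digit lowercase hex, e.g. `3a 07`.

30 11

rsvd (14b) val=3076 bits=0xc04 at bit 2: 0x3010
len (2b) val=1 bits=0x1 at bit 0: 0x3011
word = 0x3011 → big-endian bytes:
  [0]=0x30  [1]=0x11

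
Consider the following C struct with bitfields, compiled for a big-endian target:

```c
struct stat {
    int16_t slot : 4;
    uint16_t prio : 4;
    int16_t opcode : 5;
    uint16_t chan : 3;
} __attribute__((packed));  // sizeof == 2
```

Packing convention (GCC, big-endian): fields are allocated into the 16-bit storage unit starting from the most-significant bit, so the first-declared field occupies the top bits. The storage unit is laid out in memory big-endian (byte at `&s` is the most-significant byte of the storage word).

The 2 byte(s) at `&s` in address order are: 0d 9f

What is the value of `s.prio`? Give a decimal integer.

[0]=0x0d [1]=0x9f (big-endian) → word 0x0d9f
slot [12+:4] = (word>>12) & 0xf = 0
prio [8+:4] = (word>>8) & 0xf = 13  ←
opcode [3+:5] = (word>>3) & 0x1f = 19
chan [0+:3] = (word>>0) & 0x7 = 7

13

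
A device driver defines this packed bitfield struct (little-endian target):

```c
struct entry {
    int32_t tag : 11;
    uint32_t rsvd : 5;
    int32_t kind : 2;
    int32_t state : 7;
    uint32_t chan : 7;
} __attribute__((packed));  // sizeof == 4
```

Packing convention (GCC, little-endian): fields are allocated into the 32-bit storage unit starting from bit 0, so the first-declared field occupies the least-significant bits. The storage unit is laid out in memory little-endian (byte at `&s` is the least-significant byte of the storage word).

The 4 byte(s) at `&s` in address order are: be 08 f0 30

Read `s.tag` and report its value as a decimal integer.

[0]=0xbe [1]=0x08 [2]=0xf0 [3]=0x30 (little-endian) → word 0x30f008be
tag [0+:11] = (word>>0) & 0x7ff = 190  ←
rsvd [11+:5] = (word>>11) & 0x1f = 1
kind [16+:2] = (word>>16) & 0x3 = 0
state [18+:7] = (word>>18) & 0x7f = 60
chan [25+:7] = (word>>25) & 0x7f = 24
tag signed 11b, MSB=0: value = 190

190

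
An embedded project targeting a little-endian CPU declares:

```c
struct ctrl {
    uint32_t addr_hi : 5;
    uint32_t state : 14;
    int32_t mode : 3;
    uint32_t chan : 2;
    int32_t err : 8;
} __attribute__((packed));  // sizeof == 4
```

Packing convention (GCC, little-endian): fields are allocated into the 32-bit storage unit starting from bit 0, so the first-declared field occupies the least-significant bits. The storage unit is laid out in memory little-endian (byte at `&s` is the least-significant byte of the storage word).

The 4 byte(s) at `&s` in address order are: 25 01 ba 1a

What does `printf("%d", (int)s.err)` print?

26

[0]=0x25 [1]=0x01 [2]=0xba [3]=0x1a (little-endian) → word 0x1aba0125
addr_hi:5 @ bit 0 → (0x1aba0125>>0)&0x1f = 0x5
state:14 @ bit 5 → (0x1aba0125>>5)&0x3fff = 0x1009
mode:3 @ bit 19 → (0x1aba0125>>19)&0x7 = 0x7
chan:2 @ bit 22 → (0x1aba0125>>22)&0x3 = 0x2
err:8 @ bit 24 → (0x1aba0125>>24)&0xff = 0x1a  ←
err signed 8b, MSB=0: value = 26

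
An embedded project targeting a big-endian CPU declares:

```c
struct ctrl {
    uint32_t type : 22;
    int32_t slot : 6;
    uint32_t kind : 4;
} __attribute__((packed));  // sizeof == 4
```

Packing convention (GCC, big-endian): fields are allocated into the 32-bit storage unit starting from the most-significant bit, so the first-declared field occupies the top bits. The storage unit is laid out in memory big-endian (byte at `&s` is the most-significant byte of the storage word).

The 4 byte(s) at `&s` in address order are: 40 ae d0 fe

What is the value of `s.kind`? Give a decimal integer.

14

[0]=0x40 [1]=0xae [2]=0xd0 [3]=0xfe (big-endian) → word 0x40aed0fe
type:22 @ bit 10 → (0x40aed0fe>>10)&0x3fffff = 0x102bb4
slot:6 @ bit 4 → (0x40aed0fe>>4)&0x3f = 0xf
kind:4 @ bit 0 → (0x40aed0fe>>0)&0xf = 0xe  ←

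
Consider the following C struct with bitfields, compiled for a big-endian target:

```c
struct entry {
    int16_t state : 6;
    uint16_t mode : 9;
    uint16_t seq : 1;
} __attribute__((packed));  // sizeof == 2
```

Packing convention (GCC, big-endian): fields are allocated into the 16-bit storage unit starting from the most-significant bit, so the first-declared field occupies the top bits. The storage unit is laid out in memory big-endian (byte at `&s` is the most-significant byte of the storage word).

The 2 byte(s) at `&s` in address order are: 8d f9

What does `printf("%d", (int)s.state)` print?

-29

[0]=0x8d [1]=0xf9 (big-endian) → word 0x8df9
state:6 @ bit 10 → (0x8df9>>10)&0x3f = 0x23  ←
mode:9 @ bit 1 → (0x8df9>>1)&0x1ff = 0xfc
seq:1 @ bit 0 → (0x8df9>>0)&0x1 = 0x1
state signed 6b, MSB=1: 35 - 64 = -29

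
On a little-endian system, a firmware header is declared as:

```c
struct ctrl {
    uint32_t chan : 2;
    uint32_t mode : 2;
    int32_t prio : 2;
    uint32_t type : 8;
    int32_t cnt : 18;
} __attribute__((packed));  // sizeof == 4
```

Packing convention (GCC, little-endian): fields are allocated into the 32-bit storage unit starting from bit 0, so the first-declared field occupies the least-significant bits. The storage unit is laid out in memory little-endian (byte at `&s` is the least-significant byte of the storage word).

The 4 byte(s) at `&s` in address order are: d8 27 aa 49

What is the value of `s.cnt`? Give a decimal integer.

75432

[0]=0xd8 [1]=0x27 [2]=0xaa [3]=0x49 (little-endian) → word 0x49aa27d8
chan [0+:2] = (word>>0) & 0x3 = 0
mode [2+:2] = (word>>2) & 0x3 = 2
prio [4+:2] = (word>>4) & 0x3 = 1
type [6+:8] = (word>>6) & 0xff = 159
cnt [14+:18] = (word>>14) & 0x3ffff = 75432  ←
cnt signed 18b, MSB=0: value = 75432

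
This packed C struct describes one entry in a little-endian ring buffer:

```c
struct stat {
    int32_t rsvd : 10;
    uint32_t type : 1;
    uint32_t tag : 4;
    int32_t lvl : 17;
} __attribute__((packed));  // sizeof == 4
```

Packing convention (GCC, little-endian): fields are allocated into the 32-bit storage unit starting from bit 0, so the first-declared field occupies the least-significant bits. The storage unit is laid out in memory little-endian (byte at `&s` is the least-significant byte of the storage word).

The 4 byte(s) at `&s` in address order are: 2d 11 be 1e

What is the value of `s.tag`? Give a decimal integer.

[0]=0x2d [1]=0x11 [2]=0xbe [3]=0x1e (little-endian) → word 0x1ebe112d
rsvd:10 @ bit 0 → (0x1ebe112d>>0)&0x3ff = 0x12d
type:1 @ bit 10 → (0x1ebe112d>>10)&0x1 = 0x0
tag:4 @ bit 11 → (0x1ebe112d>>11)&0xf = 0x2  ←
lvl:17 @ bit 15 → (0x1ebe112d>>15)&0x1ffff = 0x3d7c

2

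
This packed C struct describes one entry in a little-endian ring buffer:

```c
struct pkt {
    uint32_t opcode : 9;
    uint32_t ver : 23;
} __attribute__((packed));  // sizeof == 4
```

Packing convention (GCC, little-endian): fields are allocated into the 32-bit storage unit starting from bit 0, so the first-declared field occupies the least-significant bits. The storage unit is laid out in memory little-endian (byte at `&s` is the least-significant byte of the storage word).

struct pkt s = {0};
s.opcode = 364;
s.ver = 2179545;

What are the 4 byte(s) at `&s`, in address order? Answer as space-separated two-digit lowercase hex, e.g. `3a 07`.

6c b3 83 42

opcode (9b) val=364 bits=0x16c at bit 0: 0x0000016c
ver (23b) val=2179545 bits=0x2141d9 at bit 9: 0x4283b36c
word = 0x4283b36c → little-endian bytes:
  [0]=0x6c  [1]=0xb3  [2]=0x83  [3]=0x42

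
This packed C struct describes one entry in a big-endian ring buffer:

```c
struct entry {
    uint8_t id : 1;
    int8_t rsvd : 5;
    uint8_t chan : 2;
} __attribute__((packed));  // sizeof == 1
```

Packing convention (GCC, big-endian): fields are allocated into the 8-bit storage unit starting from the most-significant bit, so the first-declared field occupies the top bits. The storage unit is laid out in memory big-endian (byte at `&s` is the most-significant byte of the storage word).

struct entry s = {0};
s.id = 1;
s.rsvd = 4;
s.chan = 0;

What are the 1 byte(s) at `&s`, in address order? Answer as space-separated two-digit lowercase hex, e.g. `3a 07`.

id (1b) val=1 bits=0x1 at bit 7: 0x80
rsvd (5b) val=4 bits=0x4 at bit 2: 0x90
chan (2b) val=0 bits=0x0 at bit 0: 0x90
word = 0x90 → big-endian bytes:
  [0]=0x90

90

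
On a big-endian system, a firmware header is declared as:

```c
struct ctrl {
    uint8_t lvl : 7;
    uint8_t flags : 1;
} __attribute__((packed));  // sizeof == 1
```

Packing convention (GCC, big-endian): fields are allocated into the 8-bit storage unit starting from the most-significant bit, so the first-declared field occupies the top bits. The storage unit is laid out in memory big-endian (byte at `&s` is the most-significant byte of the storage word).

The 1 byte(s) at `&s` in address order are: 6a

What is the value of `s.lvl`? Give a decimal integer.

[0]=0x6a (big-endian) → word 0x6a
lvl [1+:7] = (word>>1) & 0x7f = 53  ←
flags [0+:1] = (word>>0) & 0x1 = 0

53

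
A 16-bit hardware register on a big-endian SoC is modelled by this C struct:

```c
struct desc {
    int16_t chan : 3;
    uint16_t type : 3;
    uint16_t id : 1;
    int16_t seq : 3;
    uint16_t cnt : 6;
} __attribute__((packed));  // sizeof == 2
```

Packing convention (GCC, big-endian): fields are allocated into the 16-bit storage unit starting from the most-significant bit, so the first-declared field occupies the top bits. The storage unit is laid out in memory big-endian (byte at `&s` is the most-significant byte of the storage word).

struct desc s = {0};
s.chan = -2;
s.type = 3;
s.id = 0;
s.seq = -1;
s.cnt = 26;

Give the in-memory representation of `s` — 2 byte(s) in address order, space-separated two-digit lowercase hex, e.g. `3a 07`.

[13+:3] chan=-2 & 0x7 = 0x6; word=0xc000
[10+:3] type=3 & 0x7 = 0x3; word=0xcc00
[9+:1] id=0 & 0x1 = 0x0; word=0xcc00
[6+:3] seq=-1 & 0x7 = 0x7; word=0xcdc0
[0+:6] cnt=26 & 0x3f = 0x1a; word=0xcdda
word = 0xcdda → big-endian bytes:
  [0]=0xcd  [1]=0xda

cd da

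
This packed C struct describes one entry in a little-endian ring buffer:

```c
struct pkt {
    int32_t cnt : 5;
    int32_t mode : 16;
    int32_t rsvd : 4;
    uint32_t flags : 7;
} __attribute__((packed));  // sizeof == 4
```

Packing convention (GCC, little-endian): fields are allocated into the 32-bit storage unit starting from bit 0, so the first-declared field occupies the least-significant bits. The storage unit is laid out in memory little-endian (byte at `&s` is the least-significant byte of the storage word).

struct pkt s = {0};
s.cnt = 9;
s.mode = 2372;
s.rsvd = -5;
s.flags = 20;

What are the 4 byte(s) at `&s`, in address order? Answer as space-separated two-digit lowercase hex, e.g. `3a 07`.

cnt:5 = 9 → 0x9 << 0 → word 0x00000009
mode:16 = 2372 → 0x944 << 5 → word 0x00012889
rsvd:4 = -5 → 0xb << 21 → word 0x01612889
flags:7 = 20 → 0x14 << 25 → word 0x29612889
word = 0x29612889 → little-endian bytes:
  [0]=0x89  [1]=0x28  [2]=0x61  [3]=0x29

89 28 61 29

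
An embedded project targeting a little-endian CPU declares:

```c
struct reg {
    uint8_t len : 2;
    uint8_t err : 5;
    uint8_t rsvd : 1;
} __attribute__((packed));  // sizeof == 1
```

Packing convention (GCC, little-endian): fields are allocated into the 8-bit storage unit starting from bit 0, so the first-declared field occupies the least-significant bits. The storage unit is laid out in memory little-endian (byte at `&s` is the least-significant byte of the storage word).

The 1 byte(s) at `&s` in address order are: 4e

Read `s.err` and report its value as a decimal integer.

19

[0]=0x4e (little-endian) → word 0x4e
len [0+:2] = (word>>0) & 0x3 = 2
err [2+:5] = (word>>2) & 0x1f = 19  ←
rsvd [7+:1] = (word>>7) & 0x1 = 0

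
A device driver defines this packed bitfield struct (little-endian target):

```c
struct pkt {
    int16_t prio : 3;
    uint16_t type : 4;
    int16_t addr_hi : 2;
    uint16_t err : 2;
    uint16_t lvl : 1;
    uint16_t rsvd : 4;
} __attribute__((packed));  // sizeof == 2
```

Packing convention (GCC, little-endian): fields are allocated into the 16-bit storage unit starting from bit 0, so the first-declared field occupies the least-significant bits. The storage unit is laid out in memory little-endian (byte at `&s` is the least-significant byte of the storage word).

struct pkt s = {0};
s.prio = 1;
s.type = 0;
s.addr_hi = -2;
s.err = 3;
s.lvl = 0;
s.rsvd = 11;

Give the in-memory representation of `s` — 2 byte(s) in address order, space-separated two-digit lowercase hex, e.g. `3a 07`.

01 b7

prio (3b) val=1 bits=0x1 at bit 0: 0x0001
type (4b) val=0 bits=0x0 at bit 3: 0x0001
addr_hi (2b) val=-2 bits=0x2 at bit 7: 0x0101
err (2b) val=3 bits=0x3 at bit 9: 0x0701
lvl (1b) val=0 bits=0x0 at bit 11: 0x0701
rsvd (4b) val=11 bits=0xb at bit 12: 0xb701
word = 0xb701 → little-endian bytes:
  [0]=0x01  [1]=0xb7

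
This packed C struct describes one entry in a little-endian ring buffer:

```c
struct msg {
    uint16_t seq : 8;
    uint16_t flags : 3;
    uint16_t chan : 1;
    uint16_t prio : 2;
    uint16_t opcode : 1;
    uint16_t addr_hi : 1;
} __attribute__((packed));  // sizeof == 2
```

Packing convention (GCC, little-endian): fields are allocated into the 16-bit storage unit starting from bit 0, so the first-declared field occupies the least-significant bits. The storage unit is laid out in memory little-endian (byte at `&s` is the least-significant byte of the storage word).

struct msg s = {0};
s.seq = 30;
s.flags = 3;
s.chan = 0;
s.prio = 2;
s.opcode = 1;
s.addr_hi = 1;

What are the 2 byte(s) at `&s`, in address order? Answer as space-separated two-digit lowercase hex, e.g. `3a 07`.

1e e3

seq:8 = 30 → 0x1e << 0 → word 0x001e
flags:3 = 3 → 0x3 << 8 → word 0x031e
chan:1 = 0 → 0x0 << 11 → word 0x031e
prio:2 = 2 → 0x2 << 12 → word 0x231e
opcode:1 = 1 → 0x1 << 14 → word 0x631e
addr_hi:1 = 1 → 0x1 << 15 → word 0xe31e
word = 0xe31e → little-endian bytes:
  [0]=0x1e  [1]=0xe3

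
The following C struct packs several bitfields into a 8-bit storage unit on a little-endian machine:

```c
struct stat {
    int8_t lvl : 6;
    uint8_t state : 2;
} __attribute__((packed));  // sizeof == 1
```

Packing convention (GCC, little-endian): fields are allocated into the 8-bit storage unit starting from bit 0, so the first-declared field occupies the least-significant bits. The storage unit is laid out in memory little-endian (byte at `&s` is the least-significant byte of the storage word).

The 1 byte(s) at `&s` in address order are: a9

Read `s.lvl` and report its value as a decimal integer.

-23

[0]=0xa9 (little-endian) → word 0xa9
lvl:6 @ bit 0 → (0xa9>>0)&0x3f = 0x29  ←
state:2 @ bit 6 → (0xa9>>6)&0x3 = 0x2
lvl signed 6b, MSB=1: 41 - 64 = -23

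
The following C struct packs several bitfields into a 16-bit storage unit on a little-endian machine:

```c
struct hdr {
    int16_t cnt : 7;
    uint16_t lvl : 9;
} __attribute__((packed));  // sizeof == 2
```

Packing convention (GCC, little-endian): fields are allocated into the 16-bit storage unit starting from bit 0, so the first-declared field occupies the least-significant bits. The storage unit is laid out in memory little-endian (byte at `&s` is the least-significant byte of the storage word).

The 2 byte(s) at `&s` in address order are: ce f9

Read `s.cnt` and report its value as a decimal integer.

-50

[0]=0xce [1]=0xf9 (little-endian) → word 0xf9ce
cnt [0+:7] = (word>>0) & 0x7f = 78  ←
lvl [7+:9] = (word>>7) & 0x1ff = 499
cnt signed 7b, MSB=1: 78 - 128 = -50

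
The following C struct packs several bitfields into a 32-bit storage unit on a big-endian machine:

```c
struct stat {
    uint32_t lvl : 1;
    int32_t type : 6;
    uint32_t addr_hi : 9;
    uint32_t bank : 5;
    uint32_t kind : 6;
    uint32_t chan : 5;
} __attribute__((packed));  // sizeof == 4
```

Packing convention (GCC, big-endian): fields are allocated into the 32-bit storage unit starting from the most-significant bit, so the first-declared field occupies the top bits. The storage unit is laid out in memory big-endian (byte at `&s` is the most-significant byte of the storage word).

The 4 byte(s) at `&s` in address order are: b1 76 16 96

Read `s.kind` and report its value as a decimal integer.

52

[0]=0xb1 [1]=0x76 [2]=0x16 [3]=0x96 (big-endian) → word 0xb1761696
lvl [31+:1] = (word>>31) & 0x1 = 1
type [25+:6] = (word>>25) & 0x3f = 24
addr_hi [16+:9] = (word>>16) & 0x1ff = 374
bank [11+:5] = (word>>11) & 0x1f = 2
kind [5+:6] = (word>>5) & 0x3f = 52  ←
chan [0+:5] = (word>>0) & 0x1f = 22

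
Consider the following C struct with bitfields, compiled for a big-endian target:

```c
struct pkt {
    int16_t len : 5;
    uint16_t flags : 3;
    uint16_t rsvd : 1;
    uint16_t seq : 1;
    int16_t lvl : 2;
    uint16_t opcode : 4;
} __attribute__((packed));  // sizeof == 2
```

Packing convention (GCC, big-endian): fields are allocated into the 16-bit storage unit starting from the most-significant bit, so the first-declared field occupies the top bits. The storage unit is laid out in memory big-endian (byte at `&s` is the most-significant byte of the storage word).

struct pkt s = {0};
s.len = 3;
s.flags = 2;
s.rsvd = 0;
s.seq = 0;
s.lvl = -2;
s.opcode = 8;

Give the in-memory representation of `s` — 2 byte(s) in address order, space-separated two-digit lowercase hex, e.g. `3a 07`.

1a 28

[11+:5] len=3 & 0x1f = 0x3; word=0x1800
[8+:3] flags=2 & 0x7 = 0x2; word=0x1a00
[7+:1] rsvd=0 & 0x1 = 0x0; word=0x1a00
[6+:1] seq=0 & 0x1 = 0x0; word=0x1a00
[4+:2] lvl=-2 & 0x3 = 0x2; word=0x1a20
[0+:4] opcode=8 & 0xf = 0x8; word=0x1a28
word = 0x1a28 → big-endian bytes:
  [0]=0x1a  [1]=0x28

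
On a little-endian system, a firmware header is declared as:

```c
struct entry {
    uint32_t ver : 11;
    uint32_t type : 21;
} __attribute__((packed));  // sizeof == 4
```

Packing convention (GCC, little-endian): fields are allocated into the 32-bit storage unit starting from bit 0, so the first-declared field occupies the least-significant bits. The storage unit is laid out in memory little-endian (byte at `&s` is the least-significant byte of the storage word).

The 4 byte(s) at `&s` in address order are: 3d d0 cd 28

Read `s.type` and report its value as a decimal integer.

[0]=0x3d [1]=0xd0 [2]=0xcd [3]=0x28 (little-endian) → word 0x28cdd03d
ver:11 @ bit 0 → (0x28cdd03d>>0)&0x7ff = 0x3d
type:21 @ bit 11 → (0x28cdd03d>>11)&0x1fffff = 0x519ba  ←

334266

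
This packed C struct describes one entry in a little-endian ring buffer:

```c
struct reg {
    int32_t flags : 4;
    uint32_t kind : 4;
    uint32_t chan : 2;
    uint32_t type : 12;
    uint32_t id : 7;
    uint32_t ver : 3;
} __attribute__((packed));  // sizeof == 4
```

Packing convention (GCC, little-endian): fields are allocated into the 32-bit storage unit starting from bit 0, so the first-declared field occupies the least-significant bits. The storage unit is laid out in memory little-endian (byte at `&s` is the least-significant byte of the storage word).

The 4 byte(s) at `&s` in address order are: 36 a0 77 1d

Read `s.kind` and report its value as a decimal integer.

3

[0]=0x36 [1]=0xa0 [2]=0x77 [3]=0x1d (little-endian) → word 0x1d77a036
flags [0+:4] = (word>>0) & 0xf = 6
kind [4+:4] = (word>>4) & 0xf = 3  ←
chan [8+:2] = (word>>8) & 0x3 = 0
type [10+:12] = (word>>10) & 0xfff = 3560
id [22+:7] = (word>>22) & 0x7f = 117
ver [29+:3] = (word>>29) & 0x7 = 0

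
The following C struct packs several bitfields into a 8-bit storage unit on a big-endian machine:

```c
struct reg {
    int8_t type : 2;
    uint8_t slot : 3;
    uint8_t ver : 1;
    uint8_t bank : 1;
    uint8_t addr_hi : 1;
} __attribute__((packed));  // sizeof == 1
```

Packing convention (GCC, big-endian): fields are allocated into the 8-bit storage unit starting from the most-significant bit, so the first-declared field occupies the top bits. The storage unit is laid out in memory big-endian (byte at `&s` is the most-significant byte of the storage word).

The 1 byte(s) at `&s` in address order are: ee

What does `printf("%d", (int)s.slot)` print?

[0]=0xee (big-endian) → word 0xee
type:2 @ bit 6 → (0xee>>6)&0x3 = 0x3
slot:3 @ bit 3 → (0xee>>3)&0x7 = 0x5  ←
ver:1 @ bit 2 → (0xee>>2)&0x1 = 0x1
bank:1 @ bit 1 → (0xee>>1)&0x1 = 0x1
addr_hi:1 @ bit 0 → (0xee>>0)&0x1 = 0x0

5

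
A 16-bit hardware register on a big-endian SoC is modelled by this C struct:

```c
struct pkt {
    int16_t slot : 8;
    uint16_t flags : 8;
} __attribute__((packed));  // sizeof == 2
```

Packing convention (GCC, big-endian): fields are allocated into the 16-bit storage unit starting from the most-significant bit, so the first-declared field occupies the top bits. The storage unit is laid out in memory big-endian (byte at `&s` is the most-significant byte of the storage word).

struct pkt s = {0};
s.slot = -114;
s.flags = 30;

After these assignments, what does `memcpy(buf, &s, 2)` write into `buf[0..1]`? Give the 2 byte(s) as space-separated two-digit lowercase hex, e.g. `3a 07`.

slot (8b) val=-114 bits=0x8e at bit 8: 0x8e00
flags (8b) val=30 bits=0x1e at bit 0: 0x8e1e
word = 0x8e1e → big-endian bytes:
  [0]=0x8e  [1]=0x1e

8e 1e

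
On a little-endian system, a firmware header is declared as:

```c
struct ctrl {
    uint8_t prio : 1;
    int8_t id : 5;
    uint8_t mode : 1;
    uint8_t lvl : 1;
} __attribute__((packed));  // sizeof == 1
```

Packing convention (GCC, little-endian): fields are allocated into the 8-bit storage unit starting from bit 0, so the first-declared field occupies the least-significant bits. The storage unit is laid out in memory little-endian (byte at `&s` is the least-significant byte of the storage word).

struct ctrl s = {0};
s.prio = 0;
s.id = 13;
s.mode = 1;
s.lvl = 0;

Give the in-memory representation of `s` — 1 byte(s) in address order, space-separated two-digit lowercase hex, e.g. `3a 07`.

prio (1b) val=0 bits=0x0 at bit 0: 0x00
id (5b) val=13 bits=0xd at bit 1: 0x1a
mode (1b) val=1 bits=0x1 at bit 6: 0x5a
lvl (1b) val=0 bits=0x0 at bit 7: 0x5a
word = 0x5a → little-endian bytes:
  [0]=0x5a

5a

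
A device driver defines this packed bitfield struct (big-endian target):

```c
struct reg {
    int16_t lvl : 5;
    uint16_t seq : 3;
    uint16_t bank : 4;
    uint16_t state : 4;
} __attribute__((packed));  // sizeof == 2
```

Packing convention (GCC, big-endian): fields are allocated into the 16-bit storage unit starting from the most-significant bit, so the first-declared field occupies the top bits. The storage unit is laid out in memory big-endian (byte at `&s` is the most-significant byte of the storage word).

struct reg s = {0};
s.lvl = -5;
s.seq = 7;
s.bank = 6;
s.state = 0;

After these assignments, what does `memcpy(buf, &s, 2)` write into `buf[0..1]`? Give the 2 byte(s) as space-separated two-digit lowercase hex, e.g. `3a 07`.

lvl (5b) val=-5 bits=0x1b at bit 11: 0xd800
seq (3b) val=7 bits=0x7 at bit 8: 0xdf00
bank (4b) val=6 bits=0x6 at bit 4: 0xdf60
state (4b) val=0 bits=0x0 at bit 0: 0xdf60
word = 0xdf60 → big-endian bytes:
  [0]=0xdf  [1]=0x60

df 60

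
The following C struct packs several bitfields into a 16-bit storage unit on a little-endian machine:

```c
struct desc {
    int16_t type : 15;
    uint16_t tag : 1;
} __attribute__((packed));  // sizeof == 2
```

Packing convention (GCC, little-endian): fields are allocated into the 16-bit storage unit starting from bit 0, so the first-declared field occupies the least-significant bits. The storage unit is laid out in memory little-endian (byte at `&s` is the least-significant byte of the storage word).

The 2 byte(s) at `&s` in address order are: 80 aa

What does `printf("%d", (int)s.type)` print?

10880

[0]=0x80 [1]=0xaa (little-endian) → word 0xaa80
type:15 @ bit 0 → (0xaa80>>0)&0x7fff = 0x2a80  ←
tag:1 @ bit 15 → (0xaa80>>15)&0x1 = 0x1
type signed 15b, MSB=0: value = 10880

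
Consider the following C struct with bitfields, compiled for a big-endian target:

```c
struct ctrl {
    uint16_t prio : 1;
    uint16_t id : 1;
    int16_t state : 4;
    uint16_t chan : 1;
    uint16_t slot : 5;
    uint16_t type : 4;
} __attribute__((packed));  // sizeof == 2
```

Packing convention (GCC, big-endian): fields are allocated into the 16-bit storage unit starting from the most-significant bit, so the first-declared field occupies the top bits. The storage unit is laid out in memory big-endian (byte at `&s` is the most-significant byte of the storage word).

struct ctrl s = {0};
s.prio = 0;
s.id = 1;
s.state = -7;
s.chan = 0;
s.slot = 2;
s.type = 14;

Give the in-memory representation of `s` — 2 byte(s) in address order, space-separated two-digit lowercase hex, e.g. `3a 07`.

prio:1 = 0 → 0x0 << 15 → word 0x0000
id:1 = 1 → 0x1 << 14 → word 0x4000
state:4 = -7 → 0x9 << 10 → word 0x6400
chan:1 = 0 → 0x0 << 9 → word 0x6400
slot:5 = 2 → 0x2 << 4 → word 0x6420
type:4 = 14 → 0xe << 0 → word 0x642e
word = 0x642e → big-endian bytes:
  [0]=0x64  [1]=0x2e

64 2e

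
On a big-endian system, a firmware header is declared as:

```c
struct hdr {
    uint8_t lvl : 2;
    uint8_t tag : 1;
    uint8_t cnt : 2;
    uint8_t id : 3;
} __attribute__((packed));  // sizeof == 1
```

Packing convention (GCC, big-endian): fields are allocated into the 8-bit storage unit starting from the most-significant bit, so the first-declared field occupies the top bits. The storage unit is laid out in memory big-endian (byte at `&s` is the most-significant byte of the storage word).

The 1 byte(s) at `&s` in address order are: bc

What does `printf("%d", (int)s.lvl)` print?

[0]=0xbc (big-endian) → word 0xbc
lvl:2 @ bit 6 → (0xbc>>6)&0x3 = 0x2  ←
tag:1 @ bit 5 → (0xbc>>5)&0x1 = 0x1
cnt:2 @ bit 3 → (0xbc>>3)&0x3 = 0x3
id:3 @ bit 0 → (0xbc>>0)&0x7 = 0x4

2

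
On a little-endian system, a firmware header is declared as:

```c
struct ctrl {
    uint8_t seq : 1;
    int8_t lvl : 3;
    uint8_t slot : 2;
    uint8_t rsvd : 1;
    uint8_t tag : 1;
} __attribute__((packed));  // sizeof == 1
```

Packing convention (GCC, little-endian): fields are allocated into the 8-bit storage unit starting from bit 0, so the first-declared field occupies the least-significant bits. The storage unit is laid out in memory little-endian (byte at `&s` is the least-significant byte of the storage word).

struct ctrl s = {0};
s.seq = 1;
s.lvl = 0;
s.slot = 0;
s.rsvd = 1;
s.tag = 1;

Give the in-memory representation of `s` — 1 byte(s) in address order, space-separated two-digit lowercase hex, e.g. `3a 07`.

seq (1b) val=1 bits=0x1 at bit 0: 0x01
lvl (3b) val=0 bits=0x0 at bit 1: 0x01
slot (2b) val=0 bits=0x0 at bit 4: 0x01
rsvd (1b) val=1 bits=0x1 at bit 6: 0x41
tag (1b) val=1 bits=0x1 at bit 7: 0xc1
word = 0xc1 → little-endian bytes:
  [0]=0xc1

c1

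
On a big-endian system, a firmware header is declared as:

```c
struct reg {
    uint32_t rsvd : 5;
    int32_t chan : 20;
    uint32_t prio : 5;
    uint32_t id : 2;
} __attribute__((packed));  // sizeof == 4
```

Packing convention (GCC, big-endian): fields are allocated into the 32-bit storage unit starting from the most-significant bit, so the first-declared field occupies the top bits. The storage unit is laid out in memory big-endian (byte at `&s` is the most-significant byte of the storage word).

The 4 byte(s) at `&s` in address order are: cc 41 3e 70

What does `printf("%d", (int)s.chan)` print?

-490884

[0]=0xcc [1]=0x41 [2]=0x3e [3]=0x70 (big-endian) → word 0xcc413e70
rsvd [27+:5] = (word>>27) & 0x1f = 25
chan [7+:20] = (word>>7) & 0xfffff = 557692  ←
prio [2+:5] = (word>>2) & 0x1f = 28
id [0+:2] = (word>>0) & 0x3 = 0
chan signed 20b, MSB=1: 557692 - 1048576 = -490884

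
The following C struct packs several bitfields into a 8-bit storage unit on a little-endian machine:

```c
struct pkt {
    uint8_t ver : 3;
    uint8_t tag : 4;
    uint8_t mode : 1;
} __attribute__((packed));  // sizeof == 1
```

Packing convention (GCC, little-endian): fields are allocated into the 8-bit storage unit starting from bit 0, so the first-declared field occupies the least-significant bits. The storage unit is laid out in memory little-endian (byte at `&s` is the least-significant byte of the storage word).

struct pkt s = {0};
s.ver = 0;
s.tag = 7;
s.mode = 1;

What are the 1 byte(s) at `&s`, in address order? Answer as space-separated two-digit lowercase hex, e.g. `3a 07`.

b8

ver (3b) val=0 bits=0x0 at bit 0: 0x00
tag (4b) val=7 bits=0x7 at bit 3: 0x38
mode (1b) val=1 bits=0x1 at bit 7: 0xb8
word = 0xb8 → little-endian bytes:
  [0]=0xb8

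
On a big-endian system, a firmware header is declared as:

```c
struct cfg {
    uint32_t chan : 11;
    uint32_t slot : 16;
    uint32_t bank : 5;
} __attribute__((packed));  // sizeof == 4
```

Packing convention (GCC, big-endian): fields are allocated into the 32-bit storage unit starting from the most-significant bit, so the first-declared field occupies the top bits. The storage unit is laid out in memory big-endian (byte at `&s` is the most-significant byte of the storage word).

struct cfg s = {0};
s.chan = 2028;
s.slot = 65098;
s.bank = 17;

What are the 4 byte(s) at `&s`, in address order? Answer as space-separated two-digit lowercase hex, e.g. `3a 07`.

fd 9f c9 51

chan:11 = 2028 → 0x7ec << 21 → word 0xfd800000
slot:16 = 65098 → 0xfe4a << 5 → word 0xfd9fc940
bank:5 = 17 → 0x11 << 0 → word 0xfd9fc951
word = 0xfd9fc951 → big-endian bytes:
  [0]=0xfd  [1]=0x9f  [2]=0xc9  [3]=0x51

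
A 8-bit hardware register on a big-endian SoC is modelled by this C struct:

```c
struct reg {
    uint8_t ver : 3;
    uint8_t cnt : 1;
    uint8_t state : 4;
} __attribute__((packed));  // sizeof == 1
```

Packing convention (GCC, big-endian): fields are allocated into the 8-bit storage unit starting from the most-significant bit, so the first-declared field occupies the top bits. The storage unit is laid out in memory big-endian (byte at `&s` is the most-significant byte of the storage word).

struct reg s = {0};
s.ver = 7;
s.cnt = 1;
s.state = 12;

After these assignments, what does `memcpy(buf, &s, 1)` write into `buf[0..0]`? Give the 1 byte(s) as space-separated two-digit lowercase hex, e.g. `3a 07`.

fc

ver:3 = 7 → 0x7 << 5 → word 0xe0
cnt:1 = 1 → 0x1 << 4 → word 0xf0
state:4 = 12 → 0xc << 0 → word 0xfc
word = 0xfc → big-endian bytes:
  [0]=0xfc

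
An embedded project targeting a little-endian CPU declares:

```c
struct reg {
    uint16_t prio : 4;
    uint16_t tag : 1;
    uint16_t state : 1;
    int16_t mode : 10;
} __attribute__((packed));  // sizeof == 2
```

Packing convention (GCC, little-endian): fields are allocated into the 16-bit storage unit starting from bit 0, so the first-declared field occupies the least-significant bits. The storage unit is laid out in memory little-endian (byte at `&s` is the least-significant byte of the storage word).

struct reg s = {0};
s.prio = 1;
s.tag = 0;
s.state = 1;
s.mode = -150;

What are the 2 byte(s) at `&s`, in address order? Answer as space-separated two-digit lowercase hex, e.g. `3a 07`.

[0+:4] prio=1 & 0xf = 0x1; word=0x0001
[4+:1] tag=0 & 0x1 = 0x0; word=0x0001
[5+:1] state=1 & 0x1 = 0x1; word=0x0021
[6+:10] mode=-150 & 0x3ff = 0x36a; word=0xdaa1
word = 0xdaa1 → little-endian bytes:
  [0]=0xa1  [1]=0xda

a1 da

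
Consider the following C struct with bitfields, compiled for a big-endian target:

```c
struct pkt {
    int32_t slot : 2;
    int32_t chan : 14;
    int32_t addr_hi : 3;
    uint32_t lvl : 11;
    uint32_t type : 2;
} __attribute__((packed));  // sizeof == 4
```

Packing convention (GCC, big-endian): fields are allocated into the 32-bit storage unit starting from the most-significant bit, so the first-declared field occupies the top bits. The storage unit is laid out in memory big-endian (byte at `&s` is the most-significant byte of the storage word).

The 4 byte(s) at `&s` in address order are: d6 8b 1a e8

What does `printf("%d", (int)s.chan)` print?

5771

[0]=0xd6 [1]=0x8b [2]=0x1a [3]=0xe8 (big-endian) → word 0xd68b1ae8
slot:2 @ bit 30 → (0xd68b1ae8>>30)&0x3 = 0x3
chan:14 @ bit 16 → (0xd68b1ae8>>16)&0x3fff = 0x168b  ←
addr_hi:3 @ bit 13 → (0xd68b1ae8>>13)&0x7 = 0x0
lvl:11 @ bit 2 → (0xd68b1ae8>>2)&0x7ff = 0x6ba
type:2 @ bit 0 → (0xd68b1ae8>>0)&0x3 = 0x0
chan signed 14b, MSB=0: value = 5771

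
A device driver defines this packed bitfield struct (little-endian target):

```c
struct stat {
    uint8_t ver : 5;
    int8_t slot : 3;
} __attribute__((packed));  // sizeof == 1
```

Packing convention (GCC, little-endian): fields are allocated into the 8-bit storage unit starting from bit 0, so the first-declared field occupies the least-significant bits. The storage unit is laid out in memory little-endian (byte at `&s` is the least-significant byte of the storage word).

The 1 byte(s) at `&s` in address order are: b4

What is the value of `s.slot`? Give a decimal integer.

-3

[0]=0xb4 (little-endian) → word 0xb4
ver:5 @ bit 0 → (0xb4>>0)&0x1f = 0x14
slot:3 @ bit 5 → (0xb4>>5)&0x7 = 0x5  ←
slot signed 3b, MSB=1: 5 - 8 = -3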